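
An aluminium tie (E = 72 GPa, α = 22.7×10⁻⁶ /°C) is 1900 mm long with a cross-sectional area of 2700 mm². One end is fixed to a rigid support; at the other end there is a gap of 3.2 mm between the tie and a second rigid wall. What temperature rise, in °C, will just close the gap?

Contact occurs when the free expansion equals the gap: αΔT L = 3.2 mm.
ΔT = 3.2 / (22.7×10⁻⁶ × 1900) = 74.19 °C.

ΔT ≈ 74.2 °C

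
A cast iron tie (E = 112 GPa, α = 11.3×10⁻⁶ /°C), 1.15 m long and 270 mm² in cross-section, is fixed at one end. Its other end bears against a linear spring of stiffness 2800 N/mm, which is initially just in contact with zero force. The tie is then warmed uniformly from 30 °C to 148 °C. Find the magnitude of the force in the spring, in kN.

The unrestrained thermal change is αΔT L = 11.3×10⁻⁶ × 118 × 1150 = 1.533 mm.
Let P be the compressive force at the spring. The tie shortens elastically by PL/(AE) and the spring compresses by P/k; together these equal δ_free.
So P = δ_free / [L/(AE) + 1/k] = 1.533 / [ 1150/(270×112×10³) + 1/(2800) ].
P = 1.533 / 0.0003952 = 3880 N.

P ≈ 3.88 kN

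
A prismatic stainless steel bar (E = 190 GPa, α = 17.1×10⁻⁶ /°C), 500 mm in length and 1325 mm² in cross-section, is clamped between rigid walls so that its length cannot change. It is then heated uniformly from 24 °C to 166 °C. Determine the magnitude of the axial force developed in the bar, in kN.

P ≈ 611 kN (compressive)

The ends cannot move, so σ = EαΔT = 190×10³ × 17.1×10⁻⁶ × 142 = 461.4 MPa.
P = AEαΔT = 1325 × 190×10³ × 17.1×10⁻⁶ × 142 = 611.3 kN (compressive).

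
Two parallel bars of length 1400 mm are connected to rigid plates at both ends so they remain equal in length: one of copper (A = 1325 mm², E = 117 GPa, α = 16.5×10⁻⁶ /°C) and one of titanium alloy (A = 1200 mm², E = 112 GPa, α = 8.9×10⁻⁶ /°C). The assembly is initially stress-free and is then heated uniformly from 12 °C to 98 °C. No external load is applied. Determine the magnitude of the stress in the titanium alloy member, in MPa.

σ ≈ 39.2 MPa (tensile)

Both members must finish at the same length. With the larger α, the copper tends to over-expand; the plates restrain it, putting the copper in compression and the titanium alloy in tension. With no external load the two internal forces are equal and opposite, magnitude P.
Setting the final lengths equal and cancelling L: (α₁ − α₂)ΔT = P/(A₁E₁) + P/(A₂E₂).
|α₁ − α₂|·ΔT = 7.6×10⁻⁶ × 86 = 0.0006536.
1/(A₁E₁) + 1/(A₂E₂) = 1/(1325×117×10³) + 1/(1200×112×10³) = 1.389×10⁻⁸ N⁻¹.
So P = 0.0006536 / 1.389×10⁻⁸ = 47.05 kN.
σ_{titanium alloy} = P/A₂ = 47050/1200 = 39.21 MPa, tensile.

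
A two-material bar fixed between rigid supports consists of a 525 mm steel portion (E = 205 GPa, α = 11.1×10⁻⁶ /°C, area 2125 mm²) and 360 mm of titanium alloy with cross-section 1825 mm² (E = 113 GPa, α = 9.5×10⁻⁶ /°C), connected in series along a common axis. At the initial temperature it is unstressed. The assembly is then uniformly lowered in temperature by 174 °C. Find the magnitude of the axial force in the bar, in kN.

P ≈ 545 kN (tensile)

With the walls removed the bar would change length by δ_free = Σ αᵢΔT Lᵢ = 11.1×10⁻⁶×174×525 + 9.5×10⁻⁶×174×360 = 1.609 mm.
Since the ends are fixed, an axial force P builds up, equal in every segment, with P · Σ Lᵢ/(AᵢEᵢ) = δ_free.
The series flexibility is Σ Lᵢ/(AᵢEᵢ) = 525/(2125×205×10³) + 360/(1825×113×10³) = 2.951×10⁻⁶ mm/N.
So P = 1.609 / 2.951×10⁻⁶ = 545.3 kN, tensile.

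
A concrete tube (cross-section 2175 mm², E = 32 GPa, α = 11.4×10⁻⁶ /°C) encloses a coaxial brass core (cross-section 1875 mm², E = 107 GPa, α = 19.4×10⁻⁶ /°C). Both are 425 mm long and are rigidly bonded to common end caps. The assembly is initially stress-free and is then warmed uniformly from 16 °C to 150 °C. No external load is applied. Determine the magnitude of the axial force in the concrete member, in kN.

Equilibrium of a rigid end plate with no external load gives equal and opposite internal forces ±P in the two members. Since α_{brass} > α_{concrete}, heating drives the brass into compression and the concrete into tension.
Compatibility of the two members (thermal + elastic change equal): (α₁ − α₂)ΔT = P·[1/(A₁E₁) + 1/(A₂E₂)].
|α₁ − α₂|·ΔT = 8×10⁻⁶ × 134 = 0.001072.
1/(A₁E₁) + 1/(A₂E₂) = 1/(2175×32×10³) + 1/(1875×107×10³) = 1.935×10⁻⁸ N⁻¹.
P = 0.001072 / 1.935×10⁻⁸ = 55390 N = 55.39 kN.

P ≈ 55.4 kN (tensile in the concrete)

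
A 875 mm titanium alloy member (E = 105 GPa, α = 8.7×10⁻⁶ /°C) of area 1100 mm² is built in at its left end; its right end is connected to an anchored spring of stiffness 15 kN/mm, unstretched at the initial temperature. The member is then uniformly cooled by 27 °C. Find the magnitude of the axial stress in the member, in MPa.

Free thermal contraction: δ_free = αΔT L = 8.7×10⁻⁶ × 27 × 875 = 0.2055 mm.
Let P be the tensile force in the spring. The member extends elastically by PL/(AE) and the spring stretches by P/k; together these equal δ_free.
So P = δ_free / [L/(AE) + 1/k] = 0.2055 / [ 875/(1100×105×10³) + 1/(15×10³) ].
P = 0.2055 / 7.424×10⁻⁵ = 2768 N.
σ = P/A = 2768/1100 = 2.517 MPa.

σ ≈ 2.52 MPa (tensile)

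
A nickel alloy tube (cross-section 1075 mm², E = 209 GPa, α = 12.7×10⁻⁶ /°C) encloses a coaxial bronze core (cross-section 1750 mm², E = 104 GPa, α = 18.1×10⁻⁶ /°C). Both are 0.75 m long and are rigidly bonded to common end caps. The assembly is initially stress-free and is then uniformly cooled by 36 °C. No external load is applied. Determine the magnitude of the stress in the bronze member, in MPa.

σ ≈ 11.2 MPa (tensile)

Equilibrium of a rigid end plate with no external load gives equal and opposite internal forces ±P in the two members. Since α_{bronze} > α_{nickel alloy}, cooling drives the bronze into tension and the nickel alloy into compression.
Compatibility of the two members (thermal + elastic change equal): (α₁ − α₂)ΔT = P·[1/(A₁E₁) + 1/(A₂E₂)].
|α₁ − α₂|·ΔT = 5.4×10⁻⁶ × 36 = 0.0001944.
1/(A₁E₁) + 1/(A₂E₂) = 1/(1075×209×10³) + 1/(1750×104×10³) = 9.945×10⁻⁹ N⁻¹.
P = 0.0001944 / 9.945×10⁻⁹ = 19550 N = 19.55 kN.
σ_{bronze} = P/A₂ = 19550/1750 = 11.17 MPa, tensile.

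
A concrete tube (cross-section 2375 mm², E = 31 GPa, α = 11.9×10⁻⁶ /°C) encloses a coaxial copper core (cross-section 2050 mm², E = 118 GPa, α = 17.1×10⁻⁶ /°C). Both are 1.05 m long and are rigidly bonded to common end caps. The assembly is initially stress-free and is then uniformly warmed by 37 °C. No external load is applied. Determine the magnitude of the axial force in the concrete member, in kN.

Both members must finish at the same length. With the larger α, the copper tends to over-expand; the plates restrain it, putting the copper in compression and the concrete in tension. With no external load the two internal forces are equal and opposite, magnitude P.
Equating the net (thermal + elastic) strains gives |α₁ − α₂|·ΔT = P·[1/(A₁E₁) + 1/(A₂E₂)].
|α₁ − α₂|·ΔT = 5.2×10⁻⁶ × 37 = 0.0001924.
1/(A₁E₁) + 1/(A₂E₂) = 1/(2375×31×10³) + 1/(2050×118×10³) = 1.772×10⁻⁸ N⁻¹.
P = 0.0001924 / 1.772×10⁻⁸ = 10860 N = 10.86 kN.

P ≈ 10.9 kN (tensile in the concrete)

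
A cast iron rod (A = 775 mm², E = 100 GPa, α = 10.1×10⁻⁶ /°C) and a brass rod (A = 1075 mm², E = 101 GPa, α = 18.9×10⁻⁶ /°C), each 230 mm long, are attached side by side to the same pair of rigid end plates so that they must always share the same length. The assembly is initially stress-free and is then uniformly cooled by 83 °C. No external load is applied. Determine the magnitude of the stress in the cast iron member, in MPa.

σ ≈ 42.6 MPa (compressive)

The brass has the larger α, so on cooling it would change length more than the cast iron if both were free. The rigid plates force a common final length, so the brass is put into tension and the cast iron into compression, with equal and opposite forces P (no external load).
Compatibility of the two members (thermal + elastic change equal): (α₁ − α₂)ΔT = P·[1/(A₁E₁) + 1/(A₂E₂)].
|α₁ − α₂|·ΔT = 8.8×10⁻⁶ × 83 = 0.0007304.
1/(A₁E₁) + 1/(A₂E₂) = 1/(775×100×10³) + 1/(1075×101×10³) = 2.211×10⁻⁸ N⁻¹.
So P = 0.0007304 / 2.211×10⁻⁸ = 33.03 kN.
σ_{cast iron} = P/A₁ = 33030/775 = 42.62 MPa, compressive.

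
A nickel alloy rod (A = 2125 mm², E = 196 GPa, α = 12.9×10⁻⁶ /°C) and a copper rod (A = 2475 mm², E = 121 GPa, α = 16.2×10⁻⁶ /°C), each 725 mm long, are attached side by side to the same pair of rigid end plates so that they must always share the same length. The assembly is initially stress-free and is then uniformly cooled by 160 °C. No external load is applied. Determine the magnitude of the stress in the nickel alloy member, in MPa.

Equilibrium of a rigid end plate with no external load gives equal and opposite internal forces ±P in the two members. Since α_{copper} > α_{nickel alloy}, cooling drives the copper into tension and the nickel alloy into compression.
Compatibility of the two members (thermal + elastic change equal): (α₁ − α₂)ΔT = P·[1/(A₁E₁) + 1/(A₂E₂)].
|α₁ − α₂|·ΔT = 3.3×10⁻⁶ × 160 = 0.000528.
1/(A₁E₁) + 1/(A₂E₂) = 1/(2125×196×10³) + 1/(2475×121×10³) = 5.74×10⁻⁹ N⁻¹.
P = 0.000528 / 5.74×10⁻⁹ = 91980 N = 91.98 kN.
σ_{nickel alloy} = P/A₁ = 91980/2125 = 43.29 MPa, compressive.

σ ≈ 43.3 MPa (compressive)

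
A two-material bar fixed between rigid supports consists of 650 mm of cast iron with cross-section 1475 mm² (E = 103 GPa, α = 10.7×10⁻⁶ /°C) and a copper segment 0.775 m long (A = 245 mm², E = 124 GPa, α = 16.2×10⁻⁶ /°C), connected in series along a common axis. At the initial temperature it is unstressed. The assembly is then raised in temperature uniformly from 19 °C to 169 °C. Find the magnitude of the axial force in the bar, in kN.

With the walls removed the bar would change length by δ_free = Σ αᵢΔT Lᵢ = 10.7×10⁻⁶×150×650 + 16.2×10⁻⁶×150×775 = 2.926 mm.
The walls prevent any net length change, so an axial force P (same in every segment) develops. Compatibility: P · Σ Lᵢ/(AᵢEᵢ) = δ_free.
The series flexibility is Σ Lᵢ/(AᵢEᵢ) = 650/(1475×103×10³) + 775/(245×124×10³) = 2.979×10⁻⁵ mm/N.
Hence P = δ_free / Σ(L/AE) = 2.926/2.979×10⁻⁵ = 98.24 kN (compressive).

P ≈ 98.2 kN (compressive)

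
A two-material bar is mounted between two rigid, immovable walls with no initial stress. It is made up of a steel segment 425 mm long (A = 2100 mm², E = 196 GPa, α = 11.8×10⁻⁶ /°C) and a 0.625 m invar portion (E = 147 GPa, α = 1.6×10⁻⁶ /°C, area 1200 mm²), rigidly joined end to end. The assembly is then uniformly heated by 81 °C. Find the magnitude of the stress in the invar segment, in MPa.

σ ≈ 88.7 MPa (compressive)

If the supports were absent, the total length change would be Σ αᵢΔT Lᵢ = 11.8×10⁻⁶×81×425 + 1.6×10⁻⁶×81×625 = 0.4872 mm.
The walls prevent any net length change, so an axial force P (same in every segment) develops. Compatibility: P · Σ Lᵢ/(AᵢEᵢ) = δ_free.
Σ Lᵢ/(AᵢEᵢ) = 425/(2100×196×10³) + 625/(1200×147×10³) = 4.576×10⁻⁶ mm/N.
P = 0.4872 / 4.576×10⁻⁶ = 106500 N = 106.5 kN, compressive.
σ_{invar} = P / A = 106500 / 1200 = 88.73 MPa.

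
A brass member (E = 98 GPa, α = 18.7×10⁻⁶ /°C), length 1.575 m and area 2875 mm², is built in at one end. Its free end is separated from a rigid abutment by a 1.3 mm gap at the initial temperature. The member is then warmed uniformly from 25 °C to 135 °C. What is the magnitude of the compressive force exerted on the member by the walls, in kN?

If the wall were absent the member would grow by αΔT L = 18.7×10⁻⁶ × 110 × 1575 = 3.24 mm.
After closing the 1.3 mm clearance, 3.24 − 1.3 = 1.94 mm of expansion remains to be suppressed by the wall.
Compatibility: PL/(AE) = 1.94 mm, so σ = P/A = E × (1.94/1575) = 120.7 MPa.
Force on the wall = σA = 120.7 × 2875 mm² = 347 kN.

P ≈ 347 kN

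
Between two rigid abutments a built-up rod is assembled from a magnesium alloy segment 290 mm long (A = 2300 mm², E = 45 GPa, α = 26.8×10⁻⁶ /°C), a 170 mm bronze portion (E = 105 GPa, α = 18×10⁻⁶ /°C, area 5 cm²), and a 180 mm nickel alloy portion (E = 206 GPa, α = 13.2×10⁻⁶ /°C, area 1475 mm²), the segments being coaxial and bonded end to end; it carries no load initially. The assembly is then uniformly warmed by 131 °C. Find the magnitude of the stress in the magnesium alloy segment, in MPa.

If the supports were absent, the total length change would be Σ αᵢΔT Lᵢ = 26.8×10⁻⁶×131×290 + 18×10⁻⁶×131×170 + 13.2×10⁻⁶×131×180 = 1.73 mm.
Since the ends are fixed, an axial force P builds up, equal in every segment, with P · Σ Lᵢ/(AᵢEᵢ) = δ_free.
Σ Lᵢ/(AᵢEᵢ) = 290/(2300×45×10³) + 170/(500×105×10³) + 180/(1475×206×10³) = 6.632×10⁻⁶ mm/N.
P = 1.73 / 6.632×10⁻⁶ = 260900 N = 260.9 kN, compressive.
σ_{magnesium alloy} = P / A = 260900 / 2300 = 113.4 MPa.

σ ≈ 113 MPa (compressive)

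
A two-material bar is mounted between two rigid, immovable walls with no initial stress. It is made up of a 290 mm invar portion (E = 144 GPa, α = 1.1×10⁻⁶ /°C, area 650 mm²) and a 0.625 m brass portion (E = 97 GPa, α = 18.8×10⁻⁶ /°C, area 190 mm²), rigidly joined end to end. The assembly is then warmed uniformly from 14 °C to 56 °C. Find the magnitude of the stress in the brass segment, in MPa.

σ ≈ 72.1 MPa (compressive)

With the walls removed the bar would change length by δ_free = Σ αᵢΔT Lᵢ = 1.1×10⁻⁶×42×290 + 18.8×10⁻⁶×42×625 = 0.5069 mm.
The walls prevent any net length change, so an axial force P (same in every segment) develops. Compatibility: P · Σ Lᵢ/(AᵢEᵢ) = δ_free.
The series flexibility is Σ Lᵢ/(AᵢEᵢ) = 290/(650×144×10³) + 625/(190×97×10³) = 3.701×10⁻⁵ mm/N.
P = 0.5069 / 3.701×10⁻⁵ = 13700 N = 13.7 kN, compressive.
σ_{brass} = P / A = 13700 / 190 = 72.08 MPa.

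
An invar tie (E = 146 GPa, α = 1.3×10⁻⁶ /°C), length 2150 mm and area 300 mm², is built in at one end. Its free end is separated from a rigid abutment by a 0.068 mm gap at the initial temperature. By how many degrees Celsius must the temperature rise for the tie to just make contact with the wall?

Contact occurs when the free expansion equals the gap: αΔT L = 0.068 mm.
ΔT = 0.068 / (1.3×10⁻⁶ × 2150) = 24.33 °C.

ΔT ≈ 24.3 °C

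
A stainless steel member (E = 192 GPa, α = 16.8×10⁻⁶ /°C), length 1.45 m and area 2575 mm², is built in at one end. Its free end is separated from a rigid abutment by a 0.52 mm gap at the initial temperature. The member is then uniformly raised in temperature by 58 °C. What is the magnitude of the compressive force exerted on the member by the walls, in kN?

P ≈ 304 kN

If the wall were absent the member would grow by αΔT L = 16.8×10⁻⁶ × 58 × 1450 = 1.413 mm.
The gap closes (δ_free > 0.52 mm) and the wall then resists a further 1.413 − 0.52 = 0.8929 mm of expansion.
Compatibility: PL/(AE) = 0.8929 mm, so σ = P/A = E × (0.8929/1450) = 118.2 MPa.
Force on the wall = σA = 118.2 × 2575 mm² = 304.4 kN.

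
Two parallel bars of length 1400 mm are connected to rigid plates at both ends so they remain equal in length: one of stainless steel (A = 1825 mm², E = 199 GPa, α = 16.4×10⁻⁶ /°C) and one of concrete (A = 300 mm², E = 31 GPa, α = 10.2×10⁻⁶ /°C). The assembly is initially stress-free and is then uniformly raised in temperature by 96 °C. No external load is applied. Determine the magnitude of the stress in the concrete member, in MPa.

The stainless steel has the larger α, so on heating it would change length more than the concrete if both were free. The rigid plates force a common final length, so the stainless steel is put into compression and the concrete into tension, with equal and opposite forces P (no external load).
Equating the net (thermal + elastic) strains gives |α₁ − α₂|·ΔT = P·[1/(A₁E₁) + 1/(A₂E₂)].
|α₁ − α₂|·ΔT = 6.2×10⁻⁶ × 96 = 0.0005952.
1/(A₁E₁) + 1/(A₂E₂) = 1/(1825×199×10³) + 1/(300×31×10³) = 1.103×10⁻⁷ N⁻¹.
So P = 0.0005952 / 1.103×10⁻⁷ = 5.397 kN.
σ_{concrete} = P/A₂ = 5397/300 = 17.99 MPa, tensile.

σ ≈ 18 MPa (tensile)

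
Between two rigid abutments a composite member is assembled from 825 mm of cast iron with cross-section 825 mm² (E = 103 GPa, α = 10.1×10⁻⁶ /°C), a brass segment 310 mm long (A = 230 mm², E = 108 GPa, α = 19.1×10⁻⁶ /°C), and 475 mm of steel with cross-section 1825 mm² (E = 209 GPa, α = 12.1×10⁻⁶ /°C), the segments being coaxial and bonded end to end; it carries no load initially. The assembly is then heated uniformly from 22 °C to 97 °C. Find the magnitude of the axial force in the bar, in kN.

P ≈ 64 kN (compressive)

With the walls removed the bar would change length by δ_free = Σ αᵢΔT Lᵢ = 10.1×10⁻⁶×75×825 + 19.1×10⁻⁶×75×310 + 12.1×10⁻⁶×75×475 = 1.5 mm.
The walls prevent any net length change, so an axial force P (same in every segment) develops. Compatibility: P · Σ Lᵢ/(AᵢEᵢ) = δ_free.
Σ Lᵢ/(AᵢEᵢ) = 825/(825×103×10³) + 310/(230×108×10³) + 475/(1825×209×10³) = 2.343×10⁻⁵ mm/N.
Hence P = δ_free / Σ(L/AE) = 1.5/2.343×10⁻⁵ = 64.01 kN (compressive).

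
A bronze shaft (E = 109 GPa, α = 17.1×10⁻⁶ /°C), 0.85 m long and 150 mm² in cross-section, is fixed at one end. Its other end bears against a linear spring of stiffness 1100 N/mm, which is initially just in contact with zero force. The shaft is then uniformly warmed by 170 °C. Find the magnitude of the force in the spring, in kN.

Free thermal expansion: δ_free = αΔT L = 17.1×10⁻⁶ × 170 × 850 = 2.471 mm.
With a force P in the spring, the elastic change of the shaft is PL/(AE) and that of the spring is P/k; compatibility requires their sum to equal δ_free.
P [ L/(AE) + 1/k ] = δ_free → P [ 850/(150×109×10³) + 1/(1100) ] = 2.471.
P = 2.471 / 0.0009611 = 2571 N.

P ≈ 2.57 kN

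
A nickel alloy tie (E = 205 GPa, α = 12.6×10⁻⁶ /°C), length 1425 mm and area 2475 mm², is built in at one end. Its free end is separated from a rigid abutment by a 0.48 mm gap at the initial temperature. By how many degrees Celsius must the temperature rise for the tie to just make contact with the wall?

ΔT ≈ 26.7 °C

Contact occurs when the free expansion equals the gap: αΔT L = 0.48 mm.
So ΔT = g/(αL) = 0.48/(12.6×10⁻⁶ × 1425) = 26.73 °C.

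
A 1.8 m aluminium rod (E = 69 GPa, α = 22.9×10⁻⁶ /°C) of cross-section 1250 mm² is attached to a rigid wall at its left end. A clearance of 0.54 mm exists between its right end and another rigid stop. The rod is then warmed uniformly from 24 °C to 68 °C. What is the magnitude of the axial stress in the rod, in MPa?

Unrestrained expansion: δ_free = αΔT L = 22.9×10⁻⁶ × 44 × 1800 = 1.814 mm.
After closing the 0.54 mm clearance, 1.814 − 0.54 = 1.274 mm of expansion remains to be suppressed by the wall.
Compatibility: PL/(AE) = 1.274 mm, so σ = P/A = E × (1.274/1800) = 48.82 MPa.

σ ≈ 48.8 MPa (compressive)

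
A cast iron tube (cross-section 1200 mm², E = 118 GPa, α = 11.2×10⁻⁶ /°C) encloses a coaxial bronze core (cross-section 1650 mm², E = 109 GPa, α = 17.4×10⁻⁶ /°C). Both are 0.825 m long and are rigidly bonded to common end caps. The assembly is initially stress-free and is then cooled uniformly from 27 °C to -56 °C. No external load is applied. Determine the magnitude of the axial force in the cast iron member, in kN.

P ≈ 40.8 kN (compressive in the cast iron)

The bronze has the larger α, so on cooling it would change length more than the cast iron if both were free. The rigid plates force a common final length, so the bronze is put into tension and the cast iron into compression, with equal and opposite forces P (no external load).
Setting the final lengths equal and cancelling L: (α₁ − α₂)ΔT = P/(A₁E₁) + P/(A₂E₂).
|α₁ − α₂|·ΔT = 6.2×10⁻⁶ × 83 = 0.0005146.
1/(A₁E₁) + 1/(A₂E₂) = 1/(1200×118×10³) + 1/(1650×109×10³) = 1.262×10⁻⁸ N⁻¹.
So P = 0.0005146 / 1.262×10⁻⁸ = 40.77 kN.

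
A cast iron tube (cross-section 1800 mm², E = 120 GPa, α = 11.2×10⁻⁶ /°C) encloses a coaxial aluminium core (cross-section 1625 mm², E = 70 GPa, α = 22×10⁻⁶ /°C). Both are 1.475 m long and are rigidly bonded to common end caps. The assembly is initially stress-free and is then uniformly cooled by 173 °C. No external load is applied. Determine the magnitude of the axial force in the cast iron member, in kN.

P ≈ 139 kN (compressive in the cast iron)

Both members must finish at the same length. With the larger α, the aluminium tends to over-contract; the plates restrain it, putting the aluminium in tension and the cast iron in compression. With no external load the two internal forces are equal and opposite, magnitude P.
Compatibility of the two members (thermal + elastic change equal): (α₁ − α₂)ΔT = P·[1/(A₁E₁) + 1/(A₂E₂)].
|α₁ − α₂|·ΔT = 10.8×10⁻⁶ × 173 = 0.001868.
1/(A₁E₁) + 1/(A₂E₂) = 1/(1800×120×10³) + 1/(1625×70×10³) = 1.342×10⁻⁸ N⁻¹.
P = 0.001868 / 1.342×10⁻⁸ = 139200 N = 139.2 kN.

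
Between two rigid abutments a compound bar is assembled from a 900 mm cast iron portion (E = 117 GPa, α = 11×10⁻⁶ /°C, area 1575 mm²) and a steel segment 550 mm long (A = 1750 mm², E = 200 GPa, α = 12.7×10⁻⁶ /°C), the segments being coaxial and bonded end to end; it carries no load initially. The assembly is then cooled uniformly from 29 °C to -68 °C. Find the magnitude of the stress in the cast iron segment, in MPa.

If the supports were absent, the total length change would be Σ αᵢΔT Lᵢ = 11×10⁻⁶×97×900 + 12.7×10⁻⁶×97×550 = 1.638 mm.
Since the ends are fixed, an axial force P builds up, equal in every segment, with P · Σ Lᵢ/(AᵢEᵢ) = δ_free.
The series flexibility is Σ Lᵢ/(AᵢEᵢ) = 900/(1575×117×10³) + 550/(1750×200×10³) = 6.455×10⁻⁶ mm/N.
Hence P = δ_free / Σ(L/AE) = 1.638/6.455×10⁻⁶ = 253.7 kN (tensile).
σ_{cast iron} = P / A = 253700 / 1575 = 161.1 MPa.

σ ≈ 161 MPa (tensile)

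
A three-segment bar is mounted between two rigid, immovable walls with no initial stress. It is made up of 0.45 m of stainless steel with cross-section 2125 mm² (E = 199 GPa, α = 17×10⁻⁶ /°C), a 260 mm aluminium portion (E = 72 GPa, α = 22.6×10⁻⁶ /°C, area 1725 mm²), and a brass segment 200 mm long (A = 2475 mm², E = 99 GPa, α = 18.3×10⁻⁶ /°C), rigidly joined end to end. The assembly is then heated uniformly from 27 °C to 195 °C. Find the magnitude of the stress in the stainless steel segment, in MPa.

With the walls removed the bar would change length by δ_free = Σ αᵢΔT Lᵢ = 17×10⁻⁶×168×450 + 22.6×10⁻⁶×168×260 + 18.3×10⁻⁶×168×200 = 2.887 mm.
The rigid supports impose zero overall length change; the single axial force P common to all segments must satisfy P Σ Lᵢ/(AᵢEᵢ) = δ_free.
Σ Lᵢ/(AᵢEᵢ) = 450/(2125×199×10³) + 260/(1725×72×10³) + 200/(2475×99×10³) = 3.974×10⁻⁶ mm/N.
So P = 2.887 / 3.974×10⁻⁶ = 726.6 kN, compressive.
σ_{stainless steel} = P / A = 726600 / 2125 = 341.9 MPa.

σ ≈ 342 MPa (compressive)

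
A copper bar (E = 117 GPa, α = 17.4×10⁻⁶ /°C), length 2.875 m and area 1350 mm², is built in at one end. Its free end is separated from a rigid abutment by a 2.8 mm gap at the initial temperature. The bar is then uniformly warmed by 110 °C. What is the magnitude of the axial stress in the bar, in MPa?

Unrestrained expansion: δ_free = αΔT L = 17.4×10⁻⁶ × 110 × 2875 = 5.503 mm.
After closing the 2.8 mm clearance, 5.503 − 2.8 = 2.703 mm of expansion remains to be suppressed by the wall.
Compatibility: PL/(AE) = 2.703 mm, so σ = P/A = E × (2.703/2875) = 110 MPa.

σ ≈ 110 MPa (compressive)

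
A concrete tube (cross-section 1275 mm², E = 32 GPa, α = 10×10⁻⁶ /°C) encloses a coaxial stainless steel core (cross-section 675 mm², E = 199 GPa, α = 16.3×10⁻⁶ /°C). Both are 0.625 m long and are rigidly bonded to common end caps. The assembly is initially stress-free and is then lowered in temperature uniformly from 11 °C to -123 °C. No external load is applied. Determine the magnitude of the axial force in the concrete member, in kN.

P ≈ 26.4 kN (compressive in the concrete)

Equilibrium of a rigid end plate with no external load gives equal and opposite internal forces ±P in the two members. Since α_{stainless steel} > α_{concrete}, cooling drives the stainless steel into tension and the concrete into compression.
Compatibility of the two members (thermal + elastic change equal): (α₁ − α₂)ΔT = P·[1/(A₁E₁) + 1/(A₂E₂)].
|α₁ − α₂|·ΔT = 6.3×10⁻⁶ × 134 = 0.0008442.
1/(A₁E₁) + 1/(A₂E₂) = 1/(1275×32×10³) + 1/(675×199×10³) = 3.195×10⁻⁸ N⁻¹.
P = 0.0008442 / 3.195×10⁻⁸ = 26420 N = 26.42 kN.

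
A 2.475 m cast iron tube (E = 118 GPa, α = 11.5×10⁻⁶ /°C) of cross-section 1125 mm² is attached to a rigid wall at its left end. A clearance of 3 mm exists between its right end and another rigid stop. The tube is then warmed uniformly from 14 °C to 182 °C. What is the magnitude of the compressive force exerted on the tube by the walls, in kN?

P ≈ 95.6 kN

Unrestrained expansion: δ_free = αΔT L = 11.5×10⁻⁶ × 168 × 2475 = 4.782 mm.
The gap closes (δ_free > 3 mm) and the wall then resists a further 4.782 − 3 = 1.782 mm of expansion.
That suppressed elongation corresponds to σ = E·Δ/L = 118×10³ × 1.782/2475 = 84.95 MPa.
Force on the wall = σA = 84.95 × 1125 mm² = 95.56 kN.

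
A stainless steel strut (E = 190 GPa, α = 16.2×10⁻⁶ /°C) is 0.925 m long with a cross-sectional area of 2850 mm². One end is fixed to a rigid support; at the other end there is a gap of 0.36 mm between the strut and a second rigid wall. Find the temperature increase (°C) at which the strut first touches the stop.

The gap closes when αΔT L = 0.36 mm, since the strut is still unstressed at that instant.
So ΔT = g/(αL) = 0.36/(16.2×10⁻⁶ × 925) = 24.02 °C.

ΔT ≈ 24 °C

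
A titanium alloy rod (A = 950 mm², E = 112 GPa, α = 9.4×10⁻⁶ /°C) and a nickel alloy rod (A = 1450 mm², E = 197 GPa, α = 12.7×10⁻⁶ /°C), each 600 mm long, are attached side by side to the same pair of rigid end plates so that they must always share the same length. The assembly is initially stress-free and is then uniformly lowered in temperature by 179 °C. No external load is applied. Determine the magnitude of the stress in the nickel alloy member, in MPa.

Both members must finish at the same length. With the larger α, the nickel alloy tends to over-contract; the plates restrain it, putting the nickel alloy in tension and the titanium alloy in compression. With no external load the two internal forces are equal and opposite, magnitude P.
Setting the final lengths equal and cancelling L: (α₁ − α₂)ΔT = P/(A₁E₁) + P/(A₂E₂).
|α₁ − α₂|·ΔT = 3.3×10⁻⁶ × 179 = 0.0005907.
1/(A₁E₁) + 1/(A₂E₂) = 1/(950×112×10³) + 1/(1450×197×10³) = 1.29×10⁻⁸ N⁻¹.
P = 0.0005907 / 1.29×10⁻⁸ = 45790 N = 45.79 kN.
σ_{nickel alloy} = P/A₂ = 45790/1450 = 31.58 MPa, tensile.

σ ≈ 31.6 MPa (tensile)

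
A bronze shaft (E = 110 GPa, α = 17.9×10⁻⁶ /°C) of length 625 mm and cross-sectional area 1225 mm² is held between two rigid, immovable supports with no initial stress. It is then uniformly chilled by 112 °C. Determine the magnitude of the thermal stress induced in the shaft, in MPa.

σ ≈ 221 MPa (tensile)

Because both ends are immovable the net strain is zero, and the suppressed thermal strain is αΔT = 17.9×10⁻⁶ × 112 = 2004.8×10⁻⁶.
Hence σ = E·αΔT = 110×10³ × 2004.8×10⁻⁶ = 220.5 MPa, tensile.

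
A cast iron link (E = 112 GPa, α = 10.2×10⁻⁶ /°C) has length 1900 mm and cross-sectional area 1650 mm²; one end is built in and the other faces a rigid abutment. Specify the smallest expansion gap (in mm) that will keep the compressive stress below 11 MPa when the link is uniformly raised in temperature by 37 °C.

g ≈ 0.53 mm

Free expansion if unrestrained: δ_free = αΔT L = 10.2×10⁻⁶ × 37 × 1900 = 0.7171 mm.
At the allowable stress the elastic shortening the wall may impose is σL/E = 11 × 1900 / (112×10³) = 0.1866 mm.
So the gap has to take up the difference, g_min = δ_free − σL/E = 0.7171 − 0.1866 = 0.5305 mm.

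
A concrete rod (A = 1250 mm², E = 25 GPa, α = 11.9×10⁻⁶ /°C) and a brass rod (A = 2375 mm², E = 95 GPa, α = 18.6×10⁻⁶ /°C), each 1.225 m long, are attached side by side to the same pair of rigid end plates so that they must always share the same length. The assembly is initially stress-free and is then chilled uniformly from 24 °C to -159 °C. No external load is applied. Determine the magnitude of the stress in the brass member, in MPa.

σ ≈ 14.2 MPa (tensile)

The brass has the larger α, so on cooling it would change length more than the concrete if both were free. The rigid plates force a common final length, so the brass is put into tension and the concrete into compression, with equal and opposite forces P (no external load).
Setting the final lengths equal and cancelling L: (α₁ − α₂)ΔT = P/(A₁E₁) + P/(A₂E₂).
|α₁ − α₂|·ΔT = 6.7×10⁻⁶ × 183 = 0.001226.
1/(A₁E₁) + 1/(A₂E₂) = 1/(1250×25×10³) + 1/(2375×95×10³) = 3.643×10⁻⁸ N⁻¹.
P = 0.001226 / 3.643×10⁻⁸ = 33650 N = 33.65 kN.
σ_{brass} = P/A₂ = 33650/2375 = 14.17 MPa, tensile.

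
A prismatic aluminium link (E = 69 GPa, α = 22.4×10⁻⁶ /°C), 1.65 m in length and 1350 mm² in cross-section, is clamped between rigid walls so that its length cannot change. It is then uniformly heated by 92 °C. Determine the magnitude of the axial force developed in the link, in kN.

P ≈ 192 kN (compressive)

With zero net strain, σ = E·αΔT = 69 GPa × 22.4×10⁻⁶ × 92 = 142.2 MPa.
P = AEαΔT = 1350 × 69×10³ × 22.4×10⁻⁶ × 92 = 192 kN (compressive).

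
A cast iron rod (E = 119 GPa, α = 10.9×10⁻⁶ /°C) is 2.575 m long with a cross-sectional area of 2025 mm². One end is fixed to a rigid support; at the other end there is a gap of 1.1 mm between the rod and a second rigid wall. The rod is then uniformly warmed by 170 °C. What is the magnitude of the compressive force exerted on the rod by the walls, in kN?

Free thermal elongation = αΔT L = 10.9×10⁻⁶ × 170 × 2575 = 4.771 mm.
After closing the 1.1 mm clearance, 4.771 − 1.1 = 3.671 mm of expansion remains to be suppressed by the wall.
So σ = E(δ_free − g)/L = 119×10³ × 3.671/2575 = 169.7 MPa.
Force on the wall = σA = 169.7 × 2025 mm² = 343.6 kN.

P ≈ 344 kN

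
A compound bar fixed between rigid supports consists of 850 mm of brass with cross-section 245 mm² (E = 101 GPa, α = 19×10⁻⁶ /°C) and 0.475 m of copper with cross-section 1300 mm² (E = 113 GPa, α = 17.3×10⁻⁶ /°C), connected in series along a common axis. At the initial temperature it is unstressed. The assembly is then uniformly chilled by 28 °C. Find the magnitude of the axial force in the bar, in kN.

If the supports were absent, the total length change would be Σ αᵢΔT Lᵢ = 19×10⁻⁶×28×850 + 17.3×10⁻⁶×28×475 = 0.6823 mm.
The rigid supports impose zero overall length change; the single axial force P common to all segments must satisfy P Σ Lᵢ/(AᵢEᵢ) = δ_free.
The series flexibility is Σ Lᵢ/(AᵢEᵢ) = 850/(245×101×10³) + 475/(1300×113×10³) = 3.758×10⁻⁵ mm/N.
Hence P = δ_free / Σ(L/AE) = 0.6823/3.758×10⁻⁵ = 18.15 kN (tensile).

P ≈ 18.2 kN (tensile)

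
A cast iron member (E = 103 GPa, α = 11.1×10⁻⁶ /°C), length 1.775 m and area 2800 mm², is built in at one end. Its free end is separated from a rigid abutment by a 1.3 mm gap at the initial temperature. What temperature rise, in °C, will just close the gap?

The gap closes when αΔT L = 1.3 mm, since the member is still unstressed at that instant.
ΔT = 1.3 / (11.1×10⁻⁶ × 1775) = 65.98 °C.

ΔT ≈ 66 °C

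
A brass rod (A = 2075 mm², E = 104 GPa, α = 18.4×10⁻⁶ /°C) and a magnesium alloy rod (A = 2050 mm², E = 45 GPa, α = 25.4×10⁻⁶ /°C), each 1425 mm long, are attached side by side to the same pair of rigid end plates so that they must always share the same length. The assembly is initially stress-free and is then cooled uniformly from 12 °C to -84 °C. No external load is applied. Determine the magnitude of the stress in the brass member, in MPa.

Both members must finish at the same length. With the larger α, the magnesium alloy tends to over-contract; the plates restrain it, putting the magnesium alloy in tension and the brass in compression. With no external load the two internal forces are equal and opposite, magnitude P.
Compatibility of the two members (thermal + elastic change equal): (α₁ − α₂)ΔT = P·[1/(A₁E₁) + 1/(A₂E₂)].
|α₁ − α₂|·ΔT = 7×10⁻⁶ × 96 = 0.000672.
1/(A₁E₁) + 1/(A₂E₂) = 1/(2075×104×10³) + 1/(2050×45×10³) = 1.547×10⁻⁸ N⁻¹.
So P = 0.000672 / 1.547×10⁻⁸ = 43.43 kN.
σ_{brass} = P/A₁ = 43430/2075 = 20.93 MPa, compressive.

σ ≈ 20.9 MPa (compressive)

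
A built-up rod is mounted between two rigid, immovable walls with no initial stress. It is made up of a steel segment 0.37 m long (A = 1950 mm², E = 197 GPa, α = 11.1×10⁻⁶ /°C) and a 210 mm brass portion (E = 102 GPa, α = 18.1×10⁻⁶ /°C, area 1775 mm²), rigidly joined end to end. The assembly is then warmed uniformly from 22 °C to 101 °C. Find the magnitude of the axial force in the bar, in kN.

P ≈ 294 kN (compressive)

If the supports were absent, the total length change would be Σ αᵢΔT Lᵢ = 11.1×10⁻⁶×79×370 + 18.1×10⁻⁶×79×210 = 0.6247 mm.
Since the ends are fixed, an axial force P builds up, equal in every segment, with P · Σ Lᵢ/(AᵢEᵢ) = δ_free.
The series flexibility is Σ Lᵢ/(AᵢEᵢ) = 370/(1950×197×10³) + 210/(1775×102×10³) = 2.123×10⁻⁶ mm/N.
P = 0.6247 / 2.123×10⁻⁶ = 294300 N = 294.3 kN, compressive.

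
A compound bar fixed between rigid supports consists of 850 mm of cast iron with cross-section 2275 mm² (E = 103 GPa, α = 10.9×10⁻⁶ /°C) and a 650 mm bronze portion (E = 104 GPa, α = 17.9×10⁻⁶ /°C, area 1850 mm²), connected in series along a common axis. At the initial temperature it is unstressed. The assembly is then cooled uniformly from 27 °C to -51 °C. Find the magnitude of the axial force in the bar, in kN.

P ≈ 233 kN (tensile)

Free thermal contraction of the whole bar: Σ αᵢΔT Lᵢ = 10.9×10⁻⁶×78×850 + 17.9×10⁻⁶×78×650 = 1.63 mm.
The rigid supports impose zero overall length change; the single axial force P common to all segments must satisfy P Σ Lᵢ/(AᵢEᵢ) = δ_free.
The series flexibility is Σ Lᵢ/(AᵢEᵢ) = 850/(2275×103×10³) + 650/(1850×104×10³) = 7.006×10⁻⁶ mm/N.
So P = 1.63 / 7.006×10⁻⁶ = 232.7 kN, tensile.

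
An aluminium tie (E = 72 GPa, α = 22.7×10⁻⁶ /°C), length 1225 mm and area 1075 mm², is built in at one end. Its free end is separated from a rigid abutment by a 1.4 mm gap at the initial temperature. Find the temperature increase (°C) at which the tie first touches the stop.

The gap closes when αΔT L = 1.4 mm, since the tie is still unstressed at that instant.
So ΔT = g/(αL) = 1.4/(22.7×10⁻⁶ × 1225) = 50.35 °C.

ΔT ≈ 50.3 °C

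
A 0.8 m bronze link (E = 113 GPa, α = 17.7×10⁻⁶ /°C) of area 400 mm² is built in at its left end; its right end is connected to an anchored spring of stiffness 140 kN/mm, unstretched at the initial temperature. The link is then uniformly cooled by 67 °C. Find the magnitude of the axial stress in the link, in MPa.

σ ≈ 95.5 MPa (tensile)

Free thermal contraction: δ_free = αΔT L = 17.7×10⁻⁶ × 67 × 800 = 0.9487 mm.
Let P be the tensile force in the spring. The link extends elastically by PL/(AE) and the spring stretches by P/k; together these equal δ_free.
So P = δ_free / [L/(AE) + 1/k] = 0.9487 / [ 800/(400×113×10³) + 1/(140×10³) ].
P = 0.9487 / 2.484×10⁻⁵ = 38190 N.
σ = P/A = 38190/400 = 95.48 MPa.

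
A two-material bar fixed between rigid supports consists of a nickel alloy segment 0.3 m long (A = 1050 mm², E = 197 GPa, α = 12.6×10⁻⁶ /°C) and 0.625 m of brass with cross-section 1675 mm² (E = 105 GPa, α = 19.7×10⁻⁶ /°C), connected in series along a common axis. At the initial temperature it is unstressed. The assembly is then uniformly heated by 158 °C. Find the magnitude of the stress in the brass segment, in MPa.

σ ≈ 303 MPa (compressive)

With the walls removed the bar would change length by δ_free = Σ αᵢΔT Lᵢ = 12.6×10⁻⁶×158×300 + 19.7×10⁻⁶×158×625 = 2.543 mm.
The walls prevent any net length change, so an axial force P (same in every segment) develops. Compatibility: P · Σ Lᵢ/(AᵢEᵢ) = δ_free.
The series flexibility is Σ Lᵢ/(AᵢEᵢ) = 300/(1050×197×10³) + 625/(1675×105×10³) = 5.004×10⁻⁶ mm/N.
Hence P = δ_free / Σ(L/AE) = 2.543/5.004×10⁻⁶ = 508.1 kN (compressive).
σ_{brass} = P / A = 508100 / 1675 = 303.4 MPa.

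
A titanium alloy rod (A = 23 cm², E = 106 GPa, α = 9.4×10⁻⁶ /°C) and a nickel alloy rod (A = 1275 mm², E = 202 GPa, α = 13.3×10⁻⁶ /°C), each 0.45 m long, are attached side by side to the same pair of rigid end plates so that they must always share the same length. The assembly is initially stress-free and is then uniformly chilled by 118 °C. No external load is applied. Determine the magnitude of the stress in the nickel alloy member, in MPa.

Equilibrium of a rigid end plate with no external load gives equal and opposite internal forces ±P in the two members. Since α_{nickel alloy} > α_{titanium alloy}, cooling drives the nickel alloy into tension and the titanium alloy into compression.
Equating the net (thermal + elastic) strains gives |α₁ − α₂|·ΔT = P·[1/(A₁E₁) + 1/(A₂E₂)].
|α₁ − α₂|·ΔT = 3.9×10⁻⁶ × 118 = 0.0004602.
1/(A₁E₁) + 1/(A₂E₂) = 1/(2300×106×10³) + 1/(1275×202×10³) = 7.984×10⁻⁹ N⁻¹.
So P = 0.0004602 / 7.984×10⁻⁹ = 57.64 kN.
σ_{nickel alloy} = P/A₂ = 57640/1275 = 45.21 MPa, tensile.

σ ≈ 45.2 MPa (tensile)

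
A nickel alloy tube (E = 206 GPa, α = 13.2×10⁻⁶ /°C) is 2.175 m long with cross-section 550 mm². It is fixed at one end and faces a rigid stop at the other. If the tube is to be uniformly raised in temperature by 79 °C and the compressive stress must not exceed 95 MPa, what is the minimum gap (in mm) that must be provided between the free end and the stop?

With no wall the tube would lengthen by αΔT L = 13.2×10⁻⁶ × 79 × 2175 = 2.268 mm.
A stress of 95 MPa corresponds to the wall pushing the tube back by σL/E = 95×2175/(206×10³) = 1.003 mm.
So the gap has to take up the difference, g_min = δ_free − σL/E = 2.268 − 1.003 = 1.265 mm.

g ≈ 1.27 mm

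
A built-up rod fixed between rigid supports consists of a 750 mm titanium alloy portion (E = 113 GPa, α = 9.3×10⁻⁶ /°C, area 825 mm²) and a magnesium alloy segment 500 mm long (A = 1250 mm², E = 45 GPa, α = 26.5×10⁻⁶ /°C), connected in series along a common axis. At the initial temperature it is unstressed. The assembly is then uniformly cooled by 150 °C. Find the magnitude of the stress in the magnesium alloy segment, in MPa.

σ ≈ 143 MPa (tensile)

If the supports were absent, the total length change would be Σ αᵢΔT Lᵢ = 9.3×10⁻⁶×150×750 + 26.5×10⁻⁶×150×500 = 3.034 mm.
The walls prevent any net length change, so an axial force P (same in every segment) develops. Compatibility: P · Σ Lᵢ/(AᵢEᵢ) = δ_free.
The series flexibility is Σ Lᵢ/(AᵢEᵢ) = 750/(825×113×10³) + 500/(1250×45×10³) = 1.693×10⁻⁵ mm/N.
P = 3.034 / 1.693×10⁻⁵ = 179200 N = 179.2 kN, tensile.
σ_{magnesium alloy} = P / A = 179200 / 1250 = 143.3 MPa.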